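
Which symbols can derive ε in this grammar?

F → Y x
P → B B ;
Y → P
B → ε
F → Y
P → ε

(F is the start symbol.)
{ 'B', 'F', 'P', 'Y' }

ε-productions: B → ε, P → ε
So B, P are immediately nullable.
Y → P: every symbol on the right is nullable, so Y is nullable too.
F → Y: every symbol on the right is nullable, so F is nullable too.
Every non-terminal is now nullable.
Nullable = { 'B', 'F', 'P', 'Y' }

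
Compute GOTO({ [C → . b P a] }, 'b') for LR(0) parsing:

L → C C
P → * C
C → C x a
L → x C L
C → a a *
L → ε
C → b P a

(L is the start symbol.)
{ [C → b . P a], [P → . * C] }

GOTO(I, 'b') = CLOSURE({ [A → αX.β] : [A → α.Xβ] ∈ I, X = 'b' })

Items with dot before 'b', with the dot advanced:
  [C → . b P a] → [C → b . P a]
Closure of the advanced items:
  [C → b . P a] has the dot before P: add [P → . * C]

GOTO = { [C → b . P a], [P → . * C] }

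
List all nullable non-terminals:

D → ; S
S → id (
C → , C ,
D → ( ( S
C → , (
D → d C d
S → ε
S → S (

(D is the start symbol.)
{ 'S' }

A non-terminal is nullable if it can derive ε (the empty string): either it has an ε-production, or it has a production whose right-hand side consists entirely of nullable non-terminals.

ε-productions: S → ε
So S is immediately nullable.
No further non-terminal can be added: every production for the remaining non-terminals contains a terminal or a non-nullable non-terminal.
Nullable = { 'S' }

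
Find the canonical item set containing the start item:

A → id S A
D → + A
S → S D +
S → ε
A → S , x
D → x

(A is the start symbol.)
{ [A → . S , x], [A → . id S A], [A' → . A], [S → . S D +], [S → .] }

First, augment the grammar with A' → A
I₀ = CLOSURE({ [A' → . A] }):
  [A' → . A] has the dot before A: add [A → . id S A], [A → . S , x]
  [A → . S , x] has the dot before S: add [S → . S D +], [S → .]
No further items can be added.

I₀ = { [A → . S , x], [A → . id S A], [A' → . A], [S → . S D +], [S → .] }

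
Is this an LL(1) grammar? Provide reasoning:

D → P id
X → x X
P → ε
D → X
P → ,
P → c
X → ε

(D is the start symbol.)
Relevant sets:
  FIRST(P) = { ',', 'c', ε }
  FIRST(X) = { 'x', ε }
  FOLLOW(D) = { $ }
  FOLLOW(X) = { $ }
  FOLLOW(P) = { 'id' }

For D:
  PREDICT(D → P id) = { ',', 'c', 'id' }
  PREDICT(D → X) = { $, 'x' }
For X:
  PREDICT(X → x X) = { 'x' }
  PREDICT(X → ε) = { $ }
For P:
  PREDICT(P → ε) = { 'id' }
  PREDICT(P → ',') = { ',' }
  PREDICT(P → c) = { 'c' }

All predict sets are disjoint. The grammar IS LL(1).

Answer: Yes, the grammar is LL(1).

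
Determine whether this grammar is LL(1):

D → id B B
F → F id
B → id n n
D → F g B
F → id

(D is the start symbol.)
No. Predict set conflict for D: { 'id' }

Relevant sets:
  FIRST(F) = { 'id' }

For D:
  PREDICT(D → id B B) = { 'id' }
  PREDICT(D → F g B) = { 'id' }
For F:
  PREDICT(F → F id) = { 'id' }
  PREDICT(F → id) = { 'id' }
B has a single production, so nothing to check there.

Conflict found: Predict set conflict for D: { 'id' }
The grammar is NOT LL(1).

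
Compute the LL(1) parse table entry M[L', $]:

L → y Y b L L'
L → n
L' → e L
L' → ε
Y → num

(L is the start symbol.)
To find M[L', $], we find productions for L' where $ is in the predict set (PREDICT(N → α) = (FIRST(α) \ {ε}) ∪ (FOLLOW(N) if α ⇒* ε)).

Relevant sets:
  FOLLOW(L') = { $, 'e' }

L' → e L: PREDICT = { 'e' }
L' → ε: PREDICT = { $, 'e' }
  $ is in predict set, so this production goes in M[L', $]

M[L', $] = L' → ε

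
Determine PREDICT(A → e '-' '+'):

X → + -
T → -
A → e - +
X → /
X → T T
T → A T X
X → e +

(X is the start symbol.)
{ 'e' }

PREDICT(A → e '-' '+') = (FIRST(RHS) \ {ε}) ∪ (FOLLOW(A) if ε ∈ FIRST(RHS), i.e. RHS ⇒* ε)
FIRST(e '-' '+') = { 'e' }
ε ∉ FIRST(e '-' '+'), so FOLLOW(A) is not added.
PREDICT(A → e '-' '+') = { 'e' }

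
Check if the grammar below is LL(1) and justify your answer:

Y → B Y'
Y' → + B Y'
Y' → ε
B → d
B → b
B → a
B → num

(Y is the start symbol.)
A grammar is LL(1) if for each non-terminal N with multiple productions, the predict sets of those productions are pairwise disjoint, where PREDICT(N → α) = (FIRST(α) \ {ε}) ∪ (FOLLOW(N) if α ⇒* ε).

Relevant sets:
  FOLLOW(Y') = { $ }

For Y':
  PREDICT(Y' → '+' B Y') = { '+' }
  PREDICT(Y' → ε) = { $ }
For B:
  PREDICT(B → d) = { 'd' }
  PREDICT(B → b) = { 'b' }
  PREDICT(B → a) = { 'a' }
  PREDICT(B → num) = { 'num' }
Y has a single production, so nothing to check there.

All predict sets are disjoint. The grammar IS LL(1).

Answer: Yes, the grammar is LL(1).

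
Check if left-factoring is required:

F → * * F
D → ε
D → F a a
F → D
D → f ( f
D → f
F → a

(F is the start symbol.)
Left-factoring is needed when two productions for the same non-terminal
share a common prefix on the right-hand side.

Productions for F:
  F → * * F
  F → D
  F → a
Productions for D:
  D → ε
  D → F a a
  D → f ( f
  D → f

Found common prefix 'f' in productions for D

Answer: Yes, D has productions with common prefix 'f'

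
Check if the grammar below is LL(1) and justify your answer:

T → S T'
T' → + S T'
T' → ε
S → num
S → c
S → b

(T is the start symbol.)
A grammar is LL(1) if for each non-terminal N with multiple productions, the predict sets of those productions are pairwise disjoint, where PREDICT(N → α) = (FIRST(α) \ {ε}) ∪ (FOLLOW(N) if α ⇒* ε).

Relevant sets:
  FOLLOW(T') = { $ }

For T':
  PREDICT(T' → '+' S T') = { '+' }
  PREDICT(T' → ε) = { $ }
For S:
  PREDICT(S → num) = { 'num' }
  PREDICT(S → c) = { 'c' }
  PREDICT(S → b) = { 'b' }
T has a single production, so nothing to check there.

All predict sets are disjoint. The grammar IS LL(1).

Answer: Yes, the grammar is LL(1).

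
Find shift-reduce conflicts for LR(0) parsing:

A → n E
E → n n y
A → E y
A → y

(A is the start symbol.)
A shift-reduce conflict occurs when an LR(0) state has both:
  - a complete (reduce) item [A → α .] (dot at the end), and
  - a shift item [B → β . c γ] (dot before a terminal).

Augment with A' → A and build the canonical LR(0) collection (I0 = CLOSURE({[A' → . A]}), then GOTO on every symbol after a dot until no new states appear). It has 10 states:
  I0: { [A → . E y], [A → . n E], [A → . y], [A' → . A], [E → . n n y] }  — shift
  I1: { [A' → A .] }  — accept
  I2: { [A → E . y] }  — shift
  I3: { [A → n . E], [E → . n n y], [E → n . n y] }  — shift
  I4: { [A → y .] }  — reduce
  I5: { [A → n E .] }  — reduce
  I6: { [E → n . n y], [E → n n . y] }  — shift
  I7: { [E → n n . y] }  — shift
  I8: { [E → n n y .] }  — reduce
  I9: { [A → E y .] }  — reduce

No state contains both a complete item and a shift item.

Answer: No shift-reduce conflicts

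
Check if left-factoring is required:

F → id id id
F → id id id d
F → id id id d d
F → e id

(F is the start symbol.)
Yes, F has productions with common prefix 'id id id'

Left-factoring is needed when two productions for the same non-terminal
share a common prefix on the right-hand side.

Productions for F:
  F → id id id
  F → id id id d
  F → id id id d d
  F → e id

Found common prefix 'id id id' in productions for F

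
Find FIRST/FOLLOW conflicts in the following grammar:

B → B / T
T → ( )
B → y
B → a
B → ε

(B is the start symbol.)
Yes. B → B '/' T with FOLLOW(B) on { '/' }

A FIRST/FOLLOW conflict occurs when a non-terminal N has a nullable alternative N → β (β ⇒* ε) and another alternative N → α with FIRST(α) ∩ FOLLOW(N) ≠ ∅: on such a lookahead the parser cannot decide between expanding α and letting N vanish via β.

Nullable non-terminals: B.
FIRST sets used below: FIRST(B) = { '/', 'a', 'y', ε }

B: nullable alternative(s) B → ε; FOLLOW(B) = { $, '/' }
  B → B / T: FIRST \ {ε} = { '/', 'a', 'y' } — overlaps FOLLOW(B) on { '/' }: CONFLICT
  B → y: FIRST \ {ε} = { 'y' } — disjoint from FOLLOW(B)
  B → a: FIRST \ {ε} = { 'a' } — disjoint from FOLLOW(B)
  B → ε: FIRST \ {ε} = { } — this is the only nullable alternative, skip

T has no nullable alternative, so no FIRST/FOLLOW check is needed there.

So the grammar has 1 FIRST/FOLLOW conflict (marked CONFLICT above).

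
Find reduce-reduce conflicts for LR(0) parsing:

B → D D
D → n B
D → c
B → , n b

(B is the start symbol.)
No reduce-reduce conflicts

Augment with B' → B and build the canonical LR(0) collection (I0 = CLOSURE({[B' → . B]}), then GOTO on every symbol after a dot until no new states appear). It has 10 states:
  I0: { [B → . , n b], [B → . D D], [B' → . B], [D → . c], [D → . n B] }  — shift
  I1: { [B → , . n b] }  — shift
  I2: { [B' → B .] }  — accept
  I3: { [B → D . D], [D → . c], [D → . n B] }  — shift
  I4: { [D → c .] }  — reduce
  I5: { [B → . , n b], [B → . D D], [D → . c], [D → . n B], [D → n . B] }  — shift
  I6: { [D → n B .] }  — reduce
  I7: { [B → D D .] }  — reduce
  I8: { [B → , n . b] }  — shift
  I9: { [B → , n b .] }  — reduce

No state contains more than one complete item.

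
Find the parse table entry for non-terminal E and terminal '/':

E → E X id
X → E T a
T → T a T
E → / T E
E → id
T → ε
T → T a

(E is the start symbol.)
To find M[E, '/'], we find productions for E where '/' is in the predict set (PREDICT(N → α) = (FIRST(α) \ {ε}) ∪ (FOLLOW(N) if α ⇒* ε)).

Relevant sets:
  FIRST(E) = { '/', 'id' }

E → E X id: PREDICT = { '/', 'id' }
  '/' is in predict set, so this production goes in M[E, '/']
E → / T E: PREDICT = { '/' }
  '/' is in predict set, so this production goes in M[E, '/']
E → id: PREDICT = { 'id' }

M[E, '/'] = E → E X id, E → / T E  (a multiply-defined cell — the grammar is not LL(1))

Answer: E → E X id, E → / T E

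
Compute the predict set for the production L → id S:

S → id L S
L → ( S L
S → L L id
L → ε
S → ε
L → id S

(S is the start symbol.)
PREDICT(L → id S) = (FIRST(RHS) \ {ε}) ∪ (FOLLOW(L) if ε ∈ FIRST(RHS), i.e. RHS ⇒* ε)
FIRST(id S) = { 'id' }
ε ∉ FIRST(id S), so FOLLOW(L) is not added.
PREDICT(L → id S) = { 'id' }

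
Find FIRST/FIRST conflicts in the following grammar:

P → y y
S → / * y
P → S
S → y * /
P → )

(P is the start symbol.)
Yes. P → y y / P → S on { 'y' }

A FIRST/FIRST conflict occurs when two productions N → α and N → β for the same non-terminal have FIRST(α) ∩ FIRST(β) ≠ ∅ (with ε ∈ FIRST of a nullable right-hand side, so two nullable alternatives also conflict).

FIRST sets of the non-terminals at (or reachable through a nullable prefix from) the front of some alternative:
  FIRST(S) = { '/', 'y' }

Productions for P:
  P → y y: FIRST = { 'y' }
  P → S: FIRST = { '/', 'y' }
  P → ): FIRST = { ')' }
Productions for S:
  S → / * y: FIRST = { '/' }
  S → y * /: FIRST = { 'y' }

Conflict for P: P → y y and P → S
  Overlap: { 'y' }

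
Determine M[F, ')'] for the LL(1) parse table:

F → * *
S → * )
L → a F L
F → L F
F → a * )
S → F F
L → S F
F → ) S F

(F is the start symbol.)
F → L F, F → ) S F

To find M[F, ')'], we find productions for F where ')' is in the predict set (PREDICT(N → α) = (FIRST(α) \ {ε}) ∪ (FOLLOW(N) if α ⇒* ε)).

Relevant sets:
  FIRST(L) = { ')', '*', 'a' }

F → * *: PREDICT = { '*' }
F → L F: PREDICT = { ')', '*', 'a' }
  ')' is in predict set, so this production goes in M[F, ')']
F → a * ): PREDICT = { 'a' }
F → ) S F: PREDICT = { ')' }
  ')' is in predict set, so this production goes in M[F, ')']

M[F, ')'] = F → L F, F → ) S F  (a multiply-defined cell — the grammar is not LL(1))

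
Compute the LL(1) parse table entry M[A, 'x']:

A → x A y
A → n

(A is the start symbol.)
A → x A y

To find M[A, 'x'], we find productions for A where 'x' is in the predict set (PREDICT(N → α) = (FIRST(α) \ {ε}) ∪ (FOLLOW(N) if α ⇒* ε)).

A → x A y: PREDICT = { 'x' }
  'x' is in predict set, so this production goes in M[A, 'x']
A → n: PREDICT = { 'n' }

M[A, 'x'] = A → x A y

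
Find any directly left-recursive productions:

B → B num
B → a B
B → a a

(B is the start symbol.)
Yes, B is left-recursive

Direct left recursion occurs when N → N α for some non-terminal N (the right-hand side begins with the left-hand side itself).

B → B num: LEFT RECURSIVE (starts with B)
B → a B: starts with a
B → a a: starts with a

The grammar has direct left recursion on: B.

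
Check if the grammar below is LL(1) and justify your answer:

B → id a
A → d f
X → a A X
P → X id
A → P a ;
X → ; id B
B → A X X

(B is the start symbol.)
A grammar is LL(1) if for each non-terminal N with multiple productions, the predict sets of those productions are pairwise disjoint, where PREDICT(N → α) = (FIRST(α) \ {ε}) ∪ (FOLLOW(N) if α ⇒* ε).

Relevant sets:
  FIRST(A) = { ';', 'a', 'd' }
  FIRST(P) = { ';', 'a' }

For B:
  PREDICT(B → id a) = { 'id' }
  PREDICT(B → A X X) = { ';', 'a', 'd' }
For A:
  PREDICT(A → d f) = { 'd' }
  PREDICT(A → P a ';') = { ';', 'a' }
For X:
  PREDICT(X → a A X) = { 'a' }
  PREDICT(X → ';' id B) = { ';' }
P has a single production, so nothing to check there.

All predict sets are disjoint. The grammar IS LL(1).

Answer: Yes, the grammar is LL(1).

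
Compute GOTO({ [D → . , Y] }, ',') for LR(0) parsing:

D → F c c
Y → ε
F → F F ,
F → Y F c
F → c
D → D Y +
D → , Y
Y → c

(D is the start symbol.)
GOTO(I, ',') = CLOSURE({ [A → αX.β] : [A → α.Xβ] ∈ I, X = ',' })

Items with dot before ',', with the dot advanced:
  [D → . , Y] → [D → , . Y]
Closure of the advanced items:
  [D → , . Y] has the dot before Y: add [Y → .], [Y → . c]

GOTO = { [D → , . Y], [Y → . c], [Y → .] }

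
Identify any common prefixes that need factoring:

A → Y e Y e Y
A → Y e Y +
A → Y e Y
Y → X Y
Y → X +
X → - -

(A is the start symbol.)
Yes, A has productions with common prefix 'Y e Y'; Y has productions with common prefix 'X'

Left-factoring is needed when two productions for the same non-terminal
share a common prefix on the right-hand side.

Productions for A:
  A → Y e Y e Y
  A → Y e Y +
  A → Y e Y
Productions for Y:
  Y → X Y
  Y → X +

Found common prefix 'Y e Y' in productions for A
Found common prefix 'X' in productions for Y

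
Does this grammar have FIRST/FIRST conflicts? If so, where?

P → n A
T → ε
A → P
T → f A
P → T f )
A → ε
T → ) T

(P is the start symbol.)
A FIRST/FIRST conflict occurs when two productions N → α and N → β for the same non-terminal have FIRST(α) ∩ FIRST(β) ≠ ∅ (with ε ∈ FIRST of a nullable right-hand side, so two nullable alternatives also conflict).

FIRST sets of the non-terminals at (or reachable through a nullable prefix from) the front of some alternative:
  FIRST(T) = { ')', 'f', ε }
  FIRST(P) = { ')', 'f', 'n' }

Productions for P:
  P → n A: FIRST = { 'n' }
  P → T f ): FIRST = { ')', 'f' }
Productions for T:
  T → ε: FIRST = { ε }
  T → f A: FIRST = { 'f' }
  T → ) T: FIRST = { ')' }
Productions for A:
  A → P: FIRST = { ')', 'f', 'n' }
  A → ε: FIRST = { ε }

All alternatives of each non-terminal have pairwise disjoint FIRST sets.

Answer: No FIRST/FIRST conflicts.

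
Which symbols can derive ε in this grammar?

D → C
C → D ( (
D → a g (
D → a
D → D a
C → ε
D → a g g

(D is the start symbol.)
ε-productions: C → ε
So C is immediately nullable.
D → C: every symbol on the right is nullable, so D is nullable too.
Every non-terminal is now nullable.
Nullable = { 'C', 'D' }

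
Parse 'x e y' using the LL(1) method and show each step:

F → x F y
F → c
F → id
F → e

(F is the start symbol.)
LL(1) parsing maintains a stack (initially the start symbol over $) and the input. At each step: if the stack top is a terminal, match it against the current input token; if it is a non-terminal N, replace it with the RHS of M[N, lookahead] (the unique production whose predict set contains the lookahead).

Stack is shown with the top on the left.

Stack    Input    Action
------------------------
F $      x e y $  output F → x F y
x F y $  x e y $  match 'x'
F y $    e y $    output F → e
e y $    e y $    match 'e'
y $      y $      match 'y'
$        $        accept

The string is accepted.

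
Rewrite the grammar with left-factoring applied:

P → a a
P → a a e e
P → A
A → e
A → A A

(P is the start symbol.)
Left-factoring transforms A → αβ₁ | αβ₂ into A → αA' and A' → β₁ | β₂
(α is the longest common prefix among the alternatives). Repeat until
no nonterminal has two alternatives with a common prefix.

Round 1: P has alternatives sharing prefix 'a a'. Introduce P': P → a a P'
  Add: P' → ε
  Add: P' → e e

No remaining common prefixes — done.

Resulting grammar:
P → a a P'
P' → ε
P' → e e
P → A
A → e
A → A A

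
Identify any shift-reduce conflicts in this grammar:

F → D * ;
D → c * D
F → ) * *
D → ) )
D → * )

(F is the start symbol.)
No shift-reduce conflicts

A shift-reduce conflict occurs when an LR(0) state has both:
  - a complete (reduce) item [A → α .] (dot at the end), and
  - a shift item [B → β . c γ] (dot before a terminal).

Augment with F' → F and build the canonical LR(0) collection (I0 = CLOSURE({[F' → . F]}), then GOTO on every symbol after a dot until no new states appear). It has 15 states:
  I0: { [D → . ) )], [D → . * )], [D → . c * D], [F → . ) * *], [F → . D * ;], [F' → . F] }  — shift
  I1: { [D → ) . )], [F → ) . * *] }  — shift
  I2: { [D → * . )] }  — shift
  I3: { [F → D . * ;] }  — shift
  I4: { [F' → F .] }  — accept
  I5: { [D → c . * D] }  — shift
  I6: { [D → . ) )], [D → . * )], [D → . c * D], [D → c * . D] }  — shift
  I7: { [D → ) . )] }  — shift
  I8: { [D → c * D .] }  — reduce
  I9: { [D → ) ) .] }  — reduce
  I10: { [F → D * . ;] }  — shift
  I11: { [F → D * ; .] }  — reduce
  I12: { [D → * ) .] }  — reduce
  I13: { [F → ) * . *] }  — shift
  I14: { [F → ) * * .] }  — reduce

No state contains both a complete item and a shift item.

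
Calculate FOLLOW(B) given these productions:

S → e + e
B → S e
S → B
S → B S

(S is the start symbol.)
To compute FOLLOW(B), find every occurrence of B on a right-hand side N → α B β: add FIRST(β) \ {ε}, and if β is empty or nullable also add FOLLOW(N). Iterate to a fixed point.

In S → B: B is at the end, add FOLLOW(S)
In S → B S: B is followed by S, add FIRST(S) \ {ε} = { 'e' }

The FOLLOW sets referred to above (computed the same way, to a fixed point):
  FOLLOW(S) = { $, 'e' }

Taking the union: FOLLOW(B) = { $, 'e' }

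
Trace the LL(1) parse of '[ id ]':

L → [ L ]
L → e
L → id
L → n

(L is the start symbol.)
Stack is shown with the top on the left.

Stack    Input     Action
-------------------------
L $      [ id ] $  output L → [ L ]
[ L ] $  [ id ] $  match '['
L ] $    id ] $    output L → id
id ] $   id ] $    match 'id'
] $      ] $       match ']'
$        $         accept

The string is accepted.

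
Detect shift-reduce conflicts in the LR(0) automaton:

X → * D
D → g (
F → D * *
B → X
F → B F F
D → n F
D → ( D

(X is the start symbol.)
A shift-reduce conflict occurs when an LR(0) state has both:
  - a complete (reduce) item [A → α .] (dot at the end), and
  - a shift item [B → β . c γ] (dot before a terminal).

Augment with X' → X and build the canonical LR(0) collection (I0 = CLOSURE({[X' → . X]}), then GOTO on every symbol after a dot until no new states appear). It has 17 states:
  I0: { [X → . * D], [X' → . X] }  — shift
  I1: { [D → . ( D], [D → . g (], [D → . n F], [X → * . D] }  — shift
  I2: { [X' → X .] }  — accept
  I3: { [D → ( . D], [D → . ( D], [D → . g (], [D → . n F] }  — shift
  I4: { [X → * D .] }  — reduce
  I5: { [D → g . (] }  — shift
  I6: { [B → . X], [D → . ( D], [D → . g (], [D → . n F], [D → n . F], [F → . B F F], [F → . D * *], [X → . * D] }  — shift
  I7: { [B → . X], [D → . ( D], [D → . g (], [D → . n F], [F → . B F F], [F → . D * *], [F → B . F F], [X → . * D] }  — shift
  I8: { [F → D . * *] }  — shift
  I9: { [D → n F .] }  — reduce
  I10: { [B → X .] }  — reduce
  I11: { [F → D * . *] }  — shift
  I12: { [F → D * * .] }  — reduce
  I13: { [B → . X], [D → . ( D], [D → . g (], [D → . n F], [F → . B F F], [F → . D * *], [F → B F . F], [X → . * D] }  — shift
  I14: { [F → B F F .] }  — reduce
  I15: { [D → g ( .] }  — reduce
  I16: { [D → ( D .] }  — reduce

No state contains both a complete item and a shift item.

Answer: No shift-reduce conflicts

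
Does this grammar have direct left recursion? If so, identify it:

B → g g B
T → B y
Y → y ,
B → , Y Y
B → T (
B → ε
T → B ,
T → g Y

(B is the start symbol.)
No direct left recursion

Direct left recursion occurs when N → N α for some non-terminal N (the right-hand side begins with the left-hand side itself).

B → g g B: starts with g
T → B y: starts with B
Y → y ,: starts with y
B → , Y Y: starts with ','
B → T (: starts with T
B → ε: starts with ε
T → B ,: starts with B
T → g Y: starts with g

No direct left recursion found.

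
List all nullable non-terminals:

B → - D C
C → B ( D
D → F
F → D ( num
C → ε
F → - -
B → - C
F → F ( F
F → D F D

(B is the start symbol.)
{ 'C' }

ε-productions: C → ε
So C is immediately nullable.
No further non-terminal can be added: every production for the remaining non-terminals contains a terminal or a non-nullable non-terminal.
Nullable = { 'C' }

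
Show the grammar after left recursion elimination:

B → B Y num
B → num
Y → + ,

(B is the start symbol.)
B is directly left-recursive. The standard transformation for
  A → A α₁ | ... | A α_m | β₁ | ... | β_n
is
  A  → β₁ A' | ... | β_n A'
  A' → α₁ A' | ... | α_m A' | ε

B → num becomes B → num B'
B → B Y num becomes B' → Y num B'
Add B' → ε

Productions for other non-terminals are unchanged:
  Y → + ,

Resulting grammar:
B → num B'
B' → Y num B'
B' → ε
Y → + ,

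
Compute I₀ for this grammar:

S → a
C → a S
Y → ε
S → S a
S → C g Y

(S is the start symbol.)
First, augment the grammar with S' → S
I₀ = CLOSURE({ [S' → . S] }):
  [S' → . S] has the dot before S: add [S → . a], [S → . S a], [S → . C g Y]
  [S → . C g Y] has the dot before C: add [C → . a S]
No further items can be added.

I₀ = { [C → . a S], [S → . C g Y], [S → . S a], [S → . a], [S' → . S] }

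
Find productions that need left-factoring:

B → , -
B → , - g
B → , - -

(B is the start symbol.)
Yes, B has productions with common prefix ', -'

Left-factoring is needed when two productions for the same non-terminal
share a common prefix on the right-hand side.

Productions for B:
  B → , -
  B → , - g
  B → , - -

Found common prefix ', -' in productions for B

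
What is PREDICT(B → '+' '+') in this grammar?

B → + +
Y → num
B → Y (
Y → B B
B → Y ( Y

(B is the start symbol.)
{ '+' }

PREDICT(B → '+' '+') = (FIRST(RHS) \ {ε}) ∪ (FOLLOW(B) if ε ∈ FIRST(RHS), i.e. RHS ⇒* ε)
FIRST('+' '+') = { '+' }
ε ∉ FIRST('+' '+'), so FOLLOW(B) is not added.
PREDICT(B → '+' '+') = { '+' }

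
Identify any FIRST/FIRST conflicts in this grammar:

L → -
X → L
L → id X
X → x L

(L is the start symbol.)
No FIRST/FIRST conflicts.

A FIRST/FIRST conflict occurs when two productions N → α and N → β for the same non-terminal have FIRST(α) ∩ FIRST(β) ≠ ∅ (with ε ∈ FIRST of a nullable right-hand side, so two nullable alternatives also conflict).

FIRST sets of the non-terminals at (or reachable through a nullable prefix from) the front of some alternative:
  FIRST(L) = { '-', 'id' }

Productions for L:
  L → -: FIRST = { '-' }
  L → id X: FIRST = { 'id' }
Productions for X:
  X → L: FIRST = { '-', 'id' }
  X → x L: FIRST = { 'x' }

All alternatives of each non-terminal have pairwise disjoint FIRST sets.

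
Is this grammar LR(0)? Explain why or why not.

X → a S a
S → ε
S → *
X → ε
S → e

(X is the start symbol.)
A grammar is LR(0) if no state in the canonical LR(0) collection has:
  - both a shift item (dot before a terminal) and a complete item (shift-reduce conflict), or
  - two or more complete items (reduce-reduce conflict; the accept item [X' → X .] counts as a complete item here).

Augment with X' → X and build the canonical LR(0) collection (I0 = CLOSURE({[X' → . X]}), then GOTO on every symbol after a dot until no new states appear). It has 7 states:
  I0: { [X → . a S a], [X → .], [X' → . X] }  — shift, reduce
  I1: { [X' → X .] }  — accept
  I2: { [S → . *], [S → . e], [S → .], [X → a . S a] }  — shift, reduce
  I3: { [S → * .] }  — reduce
  I4: { [X → a S . a] }  — shift
  I5: { [S → e .] }  — reduce
  I6: { [X → a S a .] }  — reduce

Conflict in state I0:
  Shift-reduce conflict between [X → .] and [X → . a S a]
So the grammar is NOT LR(0).

Answer: No. Shift-reduce conflict between [X → .] and [X → . a S a]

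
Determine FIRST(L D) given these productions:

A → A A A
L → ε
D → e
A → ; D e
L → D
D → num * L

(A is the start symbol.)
FIRST sets of the non-terminals involved (from the grammar, by fixed-point iteration):
  FIRST(L) = { 'e', 'num', ε }
  FIRST(D) = { 'e', 'num' }

To compute FIRST(L D), process the symbols left to right:
Symbol L is a non-terminal. Add FIRST(L) \ {ε} = { 'e', 'num' }
L is nullable (ε ∈ FIRST(L)), continue to the next symbol.
Symbol D is a non-terminal. Add FIRST(D) \ {ε} = { 'e', 'num' }
D is not nullable (ε ∉ FIRST(D)), so stop here.
FIRST(L D) = { 'e', 'num' }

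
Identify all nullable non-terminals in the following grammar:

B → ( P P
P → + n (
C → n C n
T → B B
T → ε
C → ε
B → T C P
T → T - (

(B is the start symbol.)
ε-productions: T → ε, C → ε
So T, C are immediately nullable.
No further non-terminal can be added: every production for the remaining non-terminals contains a terminal or a non-nullable non-terminal.
Nullable = { 'C', 'T' }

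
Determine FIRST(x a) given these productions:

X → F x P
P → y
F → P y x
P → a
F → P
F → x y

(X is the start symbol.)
{ 'x' }

To compute FIRST(x a), process the symbols left to right:
Symbol x is a terminal. Add 'x' and stop.
FIRST(x a) = { 'x' }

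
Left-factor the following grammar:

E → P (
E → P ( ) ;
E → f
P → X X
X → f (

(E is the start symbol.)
Left-factoring transforms A → αβ₁ | αβ₂ into A → αA' and A' → β₁ | β₂
(α is the longest common prefix among the alternatives). Repeat until
no nonterminal has two alternatives with a common prefix.

Round 1: E has alternatives sharing prefix 'P ('. Introduce E': E → P ( E'
  Add: E' → ε
  Add: E' → ) ;

No remaining common prefixes — done.

Resulting grammar:
E → P ( E'
E' → ε
E' → ) ;
E → f
P → X X
X → f (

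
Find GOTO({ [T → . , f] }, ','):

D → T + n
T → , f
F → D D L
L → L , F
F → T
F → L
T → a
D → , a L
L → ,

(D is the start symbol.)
{ [T → , . f] }

GOTO(I, ',') = CLOSURE({ [A → αX.β] : [A → α.Xβ] ∈ I, X = ',' })

Items with dot before ',', with the dot advanced:
  [T → . , f] → [T → , . f]
Closure adds nothing (no advanced item has the dot before a non-terminal).

GOTO = { [T → , . f] }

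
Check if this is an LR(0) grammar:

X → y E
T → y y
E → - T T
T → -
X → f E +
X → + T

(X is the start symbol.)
Augment with X' → X and build the canonical LR(0) collection (I0 = CLOSURE({[X' → . X]}), then GOTO on every symbol after a dot until no new states appear). It has 15 states:
  I0: { [X → . + T], [X → . f E +], [X → . y E], [X' → . X] }  — shift
  I1: { [T → . -], [T → . y y], [X → + . T] }  — shift
  I2: { [X' → X .] }  — accept
  I3: { [E → . - T T], [X → f . E +] }  — shift
  I4: { [E → . - T T], [X → y . E] }  — shift
  I5: { [E → - . T T], [T → . -], [T → . y y] }  — shift
  I6: { [X → y E .] }  — reduce
  I7: { [T → - .] }  — reduce
  I8: { [E → - T . T], [T → . -], [T → . y y] }  — shift
  I9: { [T → y . y] }  — shift
  I10: { [T → y y .] }  — reduce
  I11: { [E → - T T .] }  — reduce
  I12: { [X → f E . +] }  — shift
  I13: { [X → f E + .] }  — reduce
  I14: { [X → + T .] }  — reduce

Every state is either a pure shift/goto state or contains exactly one complete item and nothing to shift — no conflicts. The grammar is LR(0).

Answer: Yes, the grammar is LR(0)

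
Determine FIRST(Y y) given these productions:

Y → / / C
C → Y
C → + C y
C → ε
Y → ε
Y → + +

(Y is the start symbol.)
{ '+', '/', 'y' }

FIRST sets of the non-terminals involved (from the grammar, by fixed-point iteration):
  FIRST(Y) = { '+', '/', ε }

To compute FIRST(Y y), process the symbols left to right:
Symbol Y is a non-terminal. Add FIRST(Y) \ {ε} = { '+', '/' }
Y is nullable (ε ∈ FIRST(Y)), continue to the next symbol.
Symbol y is a terminal. Add 'y' and stop.
FIRST(Y y) = { '+', '/', 'y' }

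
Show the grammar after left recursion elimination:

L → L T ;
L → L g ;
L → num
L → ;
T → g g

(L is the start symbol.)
L is directly left-recursive. The standard transformation for
  A → A α₁ | ... | A α_m | β₁ | ... | β_n
is
  A  → β₁ A' | ... | β_n A'
  A' → α₁ A' | ... | α_m A' | ε

L → num becomes L → num L'
L → ; becomes L → ; L'
L → L T ; becomes L' → T ; L'
L → L g ; becomes L' → g ; L'
Add L' → ε

Productions for other non-terminals are unchanged:
  T → g g

Resulting grammar:
L → num L'
L → ; L'
L' → T ; L'
L' → g ; L'
L' → ε
T → g g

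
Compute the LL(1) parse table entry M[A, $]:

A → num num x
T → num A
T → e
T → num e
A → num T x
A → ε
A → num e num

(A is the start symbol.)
A → ε

To find M[A, $], we find productions for A where $ is in the predict set (PREDICT(N → α) = (FIRST(α) \ {ε}) ∪ (FOLLOW(N) if α ⇒* ε)).

Relevant sets:
  FOLLOW(A) = { $, 'x' }

A → num num x: PREDICT = { 'num' }
A → num T x: PREDICT = { 'num' }
A → ε: PREDICT = { $, 'x' }
  $ is in predict set, so this production goes in M[A, $]
A → num e num: PREDICT = { 'num' }

M[A, $] = A → ε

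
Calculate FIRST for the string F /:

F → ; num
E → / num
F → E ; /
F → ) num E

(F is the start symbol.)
{ ')', '/', ';' }

FIRST sets of the non-terminals involved (from the grammar, by fixed-point iteration):
  FIRST(F) = { ')', '/', ';' }

To compute FIRST(F /), process the symbols left to right:
Symbol F is a non-terminal. Add FIRST(F) \ {ε} = { ')', '/', ';' }
F is not nullable (ε ∉ FIRST(F)), so stop here.
FIRST(F /) = { ')', '/', ';' }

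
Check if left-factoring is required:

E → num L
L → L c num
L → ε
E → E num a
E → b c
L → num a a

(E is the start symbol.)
Left-factoring is needed when two productions for the same non-terminal
share a common prefix on the right-hand side.

Productions for E:
  E → num L
  E → E num a
  E → b c
Productions for L:
  L → L c num
  L → ε
  L → num a a

No common prefixes found.

Answer: No, left-factoring is not needed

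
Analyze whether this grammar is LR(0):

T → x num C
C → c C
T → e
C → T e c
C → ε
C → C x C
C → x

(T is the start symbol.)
A grammar is LR(0) if no state in the canonical LR(0) collection has:
  - both a shift item (dot before a terminal) and a complete item (shift-reduce conflict), or
  - two or more complete items (reduce-reduce conflict; the accept item [T' → T .] counts as a complete item here).

Augment with T' → T and build the canonical LR(0) collection (I0 = CLOSURE({[T' → . T]}), then GOTO on every symbol after a dot until no new states appear). It has 14 states:
  I0: { [T → . e], [T → . x num C], [T' → . T] }  — shift
  I1: { [T' → T .] }  — accept
  I2: { [T → e .] }  — reduce
  I3: { [T → x . num C] }  — shift
  I4: { [C → . C x C], [C → . T e c], [C → . c C], [C → . x], [C → .], [T → . e], [T → . x num C], [T → x num . C] }  — shift, reduce
  I5: { [C → C . x C], [T → x num C .] }  — shift, reduce
  I6: { [C → T . e c] }  — shift
  I7: { [C → . C x C], [C → . T e c], [C → . c C], [C → . x], [C → .], [C → c . C], [T → . e], [T → . x num C] }  — shift, reduce
  I8: { [C → x .], [T → x . num C] }  — shift, reduce
  I9: { [C → C . x C], [C → c C .] }  — shift, reduce
  I10: { [C → . C x C], [C → . T e c], [C → . c C], [C → . x], [C → .], [C → C x . C], [T → . e], [T → . x num C] }  — shift, reduce
  I11: { [C → C . x C], [C → C x C .] }  — shift, reduce
  I12: { [C → T e . c] }  — shift
  I13: { [C → T e c .] }  — reduce

Conflict in state I4:
  Shift-reduce conflict between [C → .] and [C → . c C]
So the grammar is NOT LR(0).

Answer: No. Shift-reduce conflict between [C → .] and [C → . c C]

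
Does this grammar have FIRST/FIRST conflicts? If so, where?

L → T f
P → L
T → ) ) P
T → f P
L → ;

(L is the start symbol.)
No FIRST/FIRST conflicts.

FIRST sets of the non-terminals at (or reachable through a nullable prefix from) the front of some alternative:
  FIRST(T) = { ')', 'f' }

Productions for L:
  L → T f: FIRST = { ')', 'f' }
  L → ;: FIRST = { ';' }
Productions for T:
  T → ) ) P: FIRST = { ')' }
  T → f P: FIRST = { 'f' }
P has only one production, so no FIRST/FIRST conflict is possible there.

All alternatives of each non-terminal have pairwise disjoint FIRST sets.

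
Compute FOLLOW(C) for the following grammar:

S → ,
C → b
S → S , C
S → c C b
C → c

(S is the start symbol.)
In S → S , C: C is at the end, add FOLLOW(S)
In S → c C b: C is followed by b, add FIRST(b) \ {ε} = { 'b' }

The FOLLOW sets referred to above (computed the same way, to a fixed point):
  FOLLOW(S) = { $, ',' }

Taking the union: FOLLOW(C) = { $, ',', 'b' }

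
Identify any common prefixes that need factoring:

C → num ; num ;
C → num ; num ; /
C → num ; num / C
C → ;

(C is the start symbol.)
Left-factoring is needed when two productions for the same non-terminal
share a common prefix on the right-hand side.

Productions for C:
  C → num ; num ;
  C → num ; num ; /
  C → num ; num / C
  C → ;

Found common prefix 'num ; num' in productions for C

Answer: Yes, C has productions with common prefix 'num ; num'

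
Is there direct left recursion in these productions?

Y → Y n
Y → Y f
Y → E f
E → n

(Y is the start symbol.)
Yes, Y is left-recursive

Direct left recursion occurs when N → N α for some non-terminal N (the right-hand side begins with the left-hand side itself).

Y → Y n: LEFT RECURSIVE (starts with Y)
Y → Y f: LEFT RECURSIVE (starts with Y)
Y → E f: starts with E
E → n: starts with n

The grammar has direct left recursion on: Y.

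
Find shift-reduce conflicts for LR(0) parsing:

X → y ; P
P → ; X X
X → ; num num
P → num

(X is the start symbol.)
A shift-reduce conflict occurs when an LR(0) state has both:
  - a complete (reduce) item [A → α .] (dot at the end), and
  - a shift item [B → β . c γ] (dot before a terminal).

Augment with X' → X and build the canonical LR(0) collection (I0 = CLOSURE({[X' → . X]}), then GOTO on every symbol after a dot until no new states appear). It has 12 states:
  I0: { [X → . ; num num], [X → . y ; P], [X' → . X] }  — shift
  I1: { [X → ; . num num] }  — shift
  I2: { [X' → X .] }  — accept
  I3: { [X → y . ; P] }  — shift
  I4: { [P → . ; X X], [P → . num], [X → y ; . P] }  — shift
  I5: { [P → ; . X X], [X → . ; num num], [X → . y ; P] }  — shift
  I6: { [X → y ; P .] }  — reduce
  I7: { [P → num .] }  — reduce
  I8: { [P → ; X . X], [X → . ; num num], [X → . y ; P] }  — shift
  I9: { [P → ; X X .] }  — reduce
  I10: { [X → ; num . num] }  — shift
  I11: { [X → ; num num .] }  — reduce

No state contains both a complete item and a shift item.

Answer: No shift-reduce conflicts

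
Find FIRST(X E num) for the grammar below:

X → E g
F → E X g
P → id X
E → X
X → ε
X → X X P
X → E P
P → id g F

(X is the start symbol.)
{ 'g', 'id', 'num' }

FIRST sets of the non-terminals involved (from the grammar, by fixed-point iteration):
  FIRST(X) = { 'g', 'id', ε }
  FIRST(E) = { 'g', 'id', ε }

To compute FIRST(X E num), process the symbols left to right:
Symbol X is a non-terminal. Add FIRST(X) \ {ε} = { 'g', 'id' }
X is nullable (ε ∈ FIRST(X)), continue to the next symbol.
Symbol E is a non-terminal. Add FIRST(E) \ {ε} = { 'g', 'id' }
E is nullable (ε ∈ FIRST(E)), continue to the next symbol.
Symbol num is a terminal. Add 'num' and stop.
FIRST(X E num) = { 'g', 'id', 'num' }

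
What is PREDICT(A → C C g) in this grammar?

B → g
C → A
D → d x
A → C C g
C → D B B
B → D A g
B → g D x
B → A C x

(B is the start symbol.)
PREDICT(A → C C g) = (FIRST(RHS) \ {ε}) ∪ (FOLLOW(A) if ε ∈ FIRST(RHS), i.e. RHS ⇒* ε)
FIRST(C) = { 'd' }
FIRST(C C g) = { 'd' }
ε ∉ FIRST(C C g), so FOLLOW(A) is not added.
PREDICT(A → C C g) = { 'd' }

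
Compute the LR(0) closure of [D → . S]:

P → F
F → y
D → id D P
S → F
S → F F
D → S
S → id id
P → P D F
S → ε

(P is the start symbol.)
{ [D → . S], [F → . y], [S → . F F], [S → . F], [S → . id id], [S → .] }

To compute CLOSURE, for each item [A → α.Bβ] where B is a non-terminal, add [B → .γ] for all productions B → γ; repeat for the newly added items until nothing changes.

Start with: [D → . S]
  [D → . S] has the dot before S: add [S → . F], [S → . F F], [S → . id id], [S → .]
  [S → . F] has the dot before F: add [F → . y]
No further items can be added.

CLOSURE = { [D → . S], [F → . y], [S → . F F], [S → . F], [S → . id id], [S → .] }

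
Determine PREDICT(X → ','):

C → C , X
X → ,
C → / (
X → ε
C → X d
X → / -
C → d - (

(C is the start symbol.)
{ ',' }

PREDICT(X → ',') = (FIRST(RHS) \ {ε}) ∪ (FOLLOW(X) if ε ∈ FIRST(RHS), i.e. RHS ⇒* ε)
FIRST(',') = { ',' }
ε ∉ FIRST(','), so FOLLOW(X) is not added.
PREDICT(X → ',') = { ',' }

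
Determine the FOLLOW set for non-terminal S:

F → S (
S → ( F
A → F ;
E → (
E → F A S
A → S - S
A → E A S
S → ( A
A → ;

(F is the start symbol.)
In F → S (: S is followed by '(', add FIRST('(') \ {ε} = { '(' }
In E → F A S: S is at the end, add FOLLOW(E)
In A → S - S: S is followed by '-' S, add FIRST('-' S) \ {ε} = { '-' }
In A → S - S: S is at the end, add FOLLOW(A)
In A → E A S: S is at the end, add FOLLOW(A)

The FOLLOW sets referred to above (computed the same way, to a fixed point):
  FOLLOW(E) = { '(', ';' }
  FOLLOW(A) = { '(', '-', ';' }

Taking the union: FOLLOW(S) = { '(', '-', ';' }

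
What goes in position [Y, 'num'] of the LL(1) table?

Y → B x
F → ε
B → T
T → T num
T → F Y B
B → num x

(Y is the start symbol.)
Y → B x

To find M[Y, 'num'], we find productions for Y where 'num' is in the predict set (PREDICT(N → α) = (FIRST(α) \ {ε}) ∪ (FOLLOW(N) if α ⇒* ε)).

Relevant sets:
  FIRST(B) = { 'num' }

Y → B x: PREDICT = { 'num' }
  'num' is in predict set, so this production goes in M[Y, 'num']

M[Y, 'num'] = Y → B x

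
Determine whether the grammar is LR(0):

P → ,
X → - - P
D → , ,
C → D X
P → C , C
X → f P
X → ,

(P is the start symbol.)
No. Shift-reduce conflict between [P → , .] and [D → , . ,]

A grammar is LR(0) if no state in the canonical LR(0) collection has:
  - both a shift item (dot before a terminal) and a complete item (shift-reduce conflict), or
  - two or more complete items (reduce-reduce conflict; the accept item [P' → P .] counts as a complete item here).

Augment with P' → P and build the canonical LR(0) collection (I0 = CLOSURE({[P' → . P]}), then GOTO on every symbol after a dot until no new states appear). It has 16 states:
  I0: { [C → . D X], [D → . , ,], [P → . ,], [P → . C , C], [P' → . P] }  — shift
  I1: { [D → , . ,], [P → , .] }  — shift, reduce
  I2: { [P → C . , C] }  — shift
  I3: { [C → D . X], [X → . ,], [X → . - - P], [X → . f P] }  — shift
  I4: { [P' → P .] }  — accept
  I5: { [X → , .] }  — reduce
  I6: { [X → - . - P] }  — shift
  I7: { [C → D X .] }  — reduce
  I8: { [C → . D X], [D → . , ,], [P → . ,], [P → . C , C], [X → f . P] }  — shift
  I9: { [X → f P .] }  — reduce
  I10: { [C → . D X], [D → . , ,], [P → . ,], [P → . C , C], [X → - - . P] }  — shift
  I11: { [X → - - P .] }  — reduce
  I12: { [C → . D X], [D → . , ,], [P → C , . C] }  — shift
  I13: { [D → , . ,] }  — shift
  I14: { [P → C , C .] }  — reduce
  I15: { [D → , , .] }  — reduce

Conflict in state I1:
  Shift-reduce conflict between [P → , .] and [D → , . ,]
So the grammar is NOT LR(0).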